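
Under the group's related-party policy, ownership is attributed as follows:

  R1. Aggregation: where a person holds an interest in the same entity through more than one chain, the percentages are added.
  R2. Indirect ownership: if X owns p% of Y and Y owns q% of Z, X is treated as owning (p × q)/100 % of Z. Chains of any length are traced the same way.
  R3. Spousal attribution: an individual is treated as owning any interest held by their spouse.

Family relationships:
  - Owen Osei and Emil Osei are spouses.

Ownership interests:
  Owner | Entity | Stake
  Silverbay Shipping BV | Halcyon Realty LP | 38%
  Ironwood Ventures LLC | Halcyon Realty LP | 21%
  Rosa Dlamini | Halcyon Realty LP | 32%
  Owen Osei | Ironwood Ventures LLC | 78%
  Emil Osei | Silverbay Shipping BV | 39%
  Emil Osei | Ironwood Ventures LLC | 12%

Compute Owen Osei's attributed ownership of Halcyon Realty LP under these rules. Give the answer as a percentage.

By spousal attribution (R3), Owen Osei is treated as also owning Emil Osei's interest in Ironwood Ventures LLC, giving 78% + 12% = 90%.
By spousal attribution (R3), Owen Osei is treated as owning Emil Osei's 39% interest in Silverbay Shipping BV.
Chain via Ironwood Ventures LLC (R2): 90% × 21% = 18.9% of Halcyon Realty LP.
Chain via Silverbay Shipping BV (R2): 39% × 38% = 14.82% of Halcyon Realty LP.
Aggregating (R1): 18.9% + 14.82% = 33.72%.

33.72%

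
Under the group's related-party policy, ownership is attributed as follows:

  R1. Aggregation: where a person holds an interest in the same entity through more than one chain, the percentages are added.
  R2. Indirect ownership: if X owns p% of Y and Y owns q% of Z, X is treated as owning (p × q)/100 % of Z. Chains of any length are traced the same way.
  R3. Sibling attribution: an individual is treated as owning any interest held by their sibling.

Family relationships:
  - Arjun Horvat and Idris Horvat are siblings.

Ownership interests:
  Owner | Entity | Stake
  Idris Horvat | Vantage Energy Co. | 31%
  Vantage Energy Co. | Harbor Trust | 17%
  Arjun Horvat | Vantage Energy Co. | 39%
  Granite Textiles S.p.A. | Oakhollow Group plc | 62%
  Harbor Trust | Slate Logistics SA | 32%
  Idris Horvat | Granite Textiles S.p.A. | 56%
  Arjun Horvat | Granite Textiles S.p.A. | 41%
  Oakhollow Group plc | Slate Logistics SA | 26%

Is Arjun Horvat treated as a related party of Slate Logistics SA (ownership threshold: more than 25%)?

No

By sibling attribution (R3), Arjun Horvat is treated as also owning Idris Horvat's interest in Vantage Energy Co, giving 39% + 31% = 70%.
By sibling attribution (R3), Arjun Horvat is treated as also owning Idris Horvat's interest in Granite Textiles S.p.A, giving 41% + 56% = 97%.
Chain via Vantage Energy Co. → Harbor Trust (R2): 70% × 17% × 32% = 3.808% of Slate Logistics SA.
Chain via Granite Textiles S.p.A. → Oakhollow Group plc (R2): 97% × 62% × 26% = 15.6364% of Slate Logistics SA.
Aggregating (R1): 3.808% + 15.6364% = 19.4444%.
19.4444% does not exceed the 25% threshold, so Arjun is not a related party to Slate Logistics SA.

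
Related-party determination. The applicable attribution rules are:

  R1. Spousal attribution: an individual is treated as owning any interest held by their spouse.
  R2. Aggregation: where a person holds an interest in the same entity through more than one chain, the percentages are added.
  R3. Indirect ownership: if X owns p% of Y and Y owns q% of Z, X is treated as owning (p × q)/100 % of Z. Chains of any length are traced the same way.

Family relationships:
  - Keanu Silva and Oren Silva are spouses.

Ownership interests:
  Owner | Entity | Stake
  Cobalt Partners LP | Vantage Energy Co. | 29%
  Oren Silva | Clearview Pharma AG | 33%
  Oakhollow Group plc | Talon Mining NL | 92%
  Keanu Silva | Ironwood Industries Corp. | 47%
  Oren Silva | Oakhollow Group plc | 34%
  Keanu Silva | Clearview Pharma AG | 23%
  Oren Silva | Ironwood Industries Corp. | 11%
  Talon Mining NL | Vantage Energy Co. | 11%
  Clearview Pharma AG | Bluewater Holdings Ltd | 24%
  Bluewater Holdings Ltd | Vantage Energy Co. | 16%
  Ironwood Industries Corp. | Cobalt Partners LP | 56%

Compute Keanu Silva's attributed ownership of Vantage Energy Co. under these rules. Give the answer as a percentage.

By spousal attribution (R1), Keanu Silva is treated as also owning Oren Silva's interest in Ironwood Industries Corp, giving 47% + 11% = 58%.
By spousal attribution (R1), Keanu Silva is treated as also owning Oren Silva's interest in Clearview Pharma AG, giving 23% + 33% = 56%.
By spousal attribution (R1), Keanu Silva is treated as owning Oren Silva's 34% interest in Oakhollow Group plc.
Chain via Ironwood Industries Corp. → Cobalt Partners LP (R3): 58% × 56% × 29% = 9.4192% of Vantage Energy Co.
Chain via Clearview Pharma AG → Bluewater Holdings Ltd (R3): 56% × 24% × 16% = 2.1504% of Vantage Energy Co.
Chain via Oakhollow Group plc → Talon Mining NL (R3): 34% × 92% × 11% = 3.4408% of Vantage Energy Co.
Aggregating (R2): 9.4192% + 2.1504% + 3.4408% = 15.0104%.

15.0104%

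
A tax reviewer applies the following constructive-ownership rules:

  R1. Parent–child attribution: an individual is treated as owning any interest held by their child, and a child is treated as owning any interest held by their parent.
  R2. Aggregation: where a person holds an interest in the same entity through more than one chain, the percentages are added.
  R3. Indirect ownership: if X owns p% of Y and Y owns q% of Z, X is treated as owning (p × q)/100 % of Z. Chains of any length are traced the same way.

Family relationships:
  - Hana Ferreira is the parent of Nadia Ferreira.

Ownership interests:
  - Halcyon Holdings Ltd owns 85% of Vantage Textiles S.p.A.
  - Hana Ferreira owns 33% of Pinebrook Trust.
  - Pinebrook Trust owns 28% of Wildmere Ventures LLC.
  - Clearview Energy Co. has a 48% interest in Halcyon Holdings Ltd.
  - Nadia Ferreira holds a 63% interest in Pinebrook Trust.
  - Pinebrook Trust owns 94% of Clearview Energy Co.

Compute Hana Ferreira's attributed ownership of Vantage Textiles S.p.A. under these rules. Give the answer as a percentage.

36.81792%

By parent–child attribution (R1), Hana Ferreira is treated as also owning Nadia Ferreira's interest in Pinebrook Trust, giving 33% + 63% = 96%.
Chain via Pinebrook Trust → Clearview Energy Co. → Halcyon Holdings Ltd (R3): 96% × 94% × 48% × 85% = 36.81792% of Vantage Textiles S.p.A.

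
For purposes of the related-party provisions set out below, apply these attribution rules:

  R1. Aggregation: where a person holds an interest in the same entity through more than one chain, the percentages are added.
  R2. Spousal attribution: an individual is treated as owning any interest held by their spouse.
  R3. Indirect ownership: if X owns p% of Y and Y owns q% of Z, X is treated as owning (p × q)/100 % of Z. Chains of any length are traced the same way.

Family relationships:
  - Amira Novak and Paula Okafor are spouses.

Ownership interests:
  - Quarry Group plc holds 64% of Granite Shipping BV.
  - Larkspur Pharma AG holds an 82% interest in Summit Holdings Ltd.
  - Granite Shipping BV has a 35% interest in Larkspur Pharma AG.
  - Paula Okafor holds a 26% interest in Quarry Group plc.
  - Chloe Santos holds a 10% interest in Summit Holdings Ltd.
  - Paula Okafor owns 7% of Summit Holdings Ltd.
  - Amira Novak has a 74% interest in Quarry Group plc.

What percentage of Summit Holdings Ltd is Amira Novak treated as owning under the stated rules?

25.368%

By spousal attribution (R2), Amira Novak is treated as also owning Paula Okafor's interest in Quarry Group plc, giving 74% + 26% = 100%.
By spousal attribution (R2), Amira Novak is treated as owning Paula Okafor's 7% interest in Summit Holdings Ltd.
Chain via Quarry Group plc → Granite Shipping BV → Larkspur Pharma AG (R3): 100% × 64% × 35% × 82% = 18.368% of Summit Holdings Ltd.
Direct interest in Summit Holdings Ltd: 7%.
Aggregating (R1): 18.368% + 7% = 25.368%.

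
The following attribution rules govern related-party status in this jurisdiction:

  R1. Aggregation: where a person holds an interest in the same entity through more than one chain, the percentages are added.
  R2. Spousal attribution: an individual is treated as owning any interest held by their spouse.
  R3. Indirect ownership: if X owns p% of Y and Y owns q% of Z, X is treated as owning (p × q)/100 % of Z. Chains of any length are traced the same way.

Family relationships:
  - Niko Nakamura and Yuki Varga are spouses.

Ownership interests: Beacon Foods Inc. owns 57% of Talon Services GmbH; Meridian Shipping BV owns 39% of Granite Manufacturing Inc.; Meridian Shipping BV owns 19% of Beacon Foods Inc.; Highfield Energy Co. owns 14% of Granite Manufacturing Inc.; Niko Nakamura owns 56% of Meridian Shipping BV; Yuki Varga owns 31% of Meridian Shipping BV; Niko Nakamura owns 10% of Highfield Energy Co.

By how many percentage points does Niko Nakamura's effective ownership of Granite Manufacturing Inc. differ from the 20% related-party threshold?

15.33

By spousal attribution (R2), Niko Nakamura is treated as also owning Yuki Varga's interest in Meridian Shipping BV, giving 56% + 31% = 87%.
Chain via Meridian Shipping BV (R3): 87% × 39% = 33.93% of Granite Manufacturing Inc.
Chain via Highfield Energy Co. (R3): 10% × 14% = 1.4% of Granite Manufacturing Inc.
Aggregating (R1): 33.93% + 1.4% = 35.33%.
35.33% exceeds the 20% threshold by 15.33 percentage points.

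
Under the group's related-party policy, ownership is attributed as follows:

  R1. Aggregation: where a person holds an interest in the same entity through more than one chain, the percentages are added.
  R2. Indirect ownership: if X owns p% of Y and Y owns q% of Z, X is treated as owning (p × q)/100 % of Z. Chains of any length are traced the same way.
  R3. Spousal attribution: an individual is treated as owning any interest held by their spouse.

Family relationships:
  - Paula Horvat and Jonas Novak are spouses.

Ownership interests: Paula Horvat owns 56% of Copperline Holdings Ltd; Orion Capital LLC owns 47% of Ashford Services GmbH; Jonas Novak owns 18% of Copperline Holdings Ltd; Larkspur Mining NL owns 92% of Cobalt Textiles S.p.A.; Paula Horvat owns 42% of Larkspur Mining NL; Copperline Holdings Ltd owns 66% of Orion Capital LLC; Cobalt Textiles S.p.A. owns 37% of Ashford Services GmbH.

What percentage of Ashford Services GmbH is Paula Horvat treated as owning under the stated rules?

37.2516%

By spousal attribution (R3), Paula Horvat is treated as also owning Jonas Novak's interest in Copperline Holdings Ltd, giving 56% + 18% = 74%.
Chain via Larkspur Mining NL → Cobalt Textiles S.p.A. (R2): 42% × 92% × 37% = 14.2968% of Ashford Services GmbH.
Chain via Copperline Holdings Ltd → Orion Capital LLC (R2): 74% × 66% × 47% = 22.9548% of Ashford Services GmbH.
Aggregating (R1): 14.2968% + 22.9548% = 37.2516%.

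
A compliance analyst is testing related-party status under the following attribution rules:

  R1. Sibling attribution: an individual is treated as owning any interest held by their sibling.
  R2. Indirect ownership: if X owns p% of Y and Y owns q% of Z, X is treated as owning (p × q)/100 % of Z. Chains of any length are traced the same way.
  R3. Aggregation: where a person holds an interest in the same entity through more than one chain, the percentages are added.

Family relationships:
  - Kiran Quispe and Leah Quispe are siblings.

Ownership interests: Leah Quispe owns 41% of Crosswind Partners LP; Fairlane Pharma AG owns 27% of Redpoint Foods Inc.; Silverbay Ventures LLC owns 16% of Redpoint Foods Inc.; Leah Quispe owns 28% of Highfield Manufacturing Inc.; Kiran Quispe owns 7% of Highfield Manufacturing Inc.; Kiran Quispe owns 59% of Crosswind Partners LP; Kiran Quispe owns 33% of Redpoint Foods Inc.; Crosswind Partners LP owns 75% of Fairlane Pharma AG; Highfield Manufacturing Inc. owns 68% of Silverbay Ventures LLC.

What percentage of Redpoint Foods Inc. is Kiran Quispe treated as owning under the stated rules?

57.058%

By sibling attribution (R1), Kiran Quispe is treated as also owning Leah Quispe's interest in Crosswind Partners LP, giving 59% + 41% = 100%.
By sibling attribution (R1), Kiran Quispe is treated as also owning Leah Quispe's interest in Highfield Manufacturing Inc, giving 7% + 28% = 35%.
Chain via Crosswind Partners LP → Fairlane Pharma AG (R2): 100% × 75% × 27% = 20.25% of Redpoint Foods Inc.
Chain via Highfield Manufacturing Inc. → Silverbay Ventures LLC (R2): 35% × 68% × 16% = 3.808% of Redpoint Foods Inc.
Direct interest in Redpoint Foods Inc: 33%.
Aggregating (R3): 20.25% + 3.808% + 33% = 57.058%.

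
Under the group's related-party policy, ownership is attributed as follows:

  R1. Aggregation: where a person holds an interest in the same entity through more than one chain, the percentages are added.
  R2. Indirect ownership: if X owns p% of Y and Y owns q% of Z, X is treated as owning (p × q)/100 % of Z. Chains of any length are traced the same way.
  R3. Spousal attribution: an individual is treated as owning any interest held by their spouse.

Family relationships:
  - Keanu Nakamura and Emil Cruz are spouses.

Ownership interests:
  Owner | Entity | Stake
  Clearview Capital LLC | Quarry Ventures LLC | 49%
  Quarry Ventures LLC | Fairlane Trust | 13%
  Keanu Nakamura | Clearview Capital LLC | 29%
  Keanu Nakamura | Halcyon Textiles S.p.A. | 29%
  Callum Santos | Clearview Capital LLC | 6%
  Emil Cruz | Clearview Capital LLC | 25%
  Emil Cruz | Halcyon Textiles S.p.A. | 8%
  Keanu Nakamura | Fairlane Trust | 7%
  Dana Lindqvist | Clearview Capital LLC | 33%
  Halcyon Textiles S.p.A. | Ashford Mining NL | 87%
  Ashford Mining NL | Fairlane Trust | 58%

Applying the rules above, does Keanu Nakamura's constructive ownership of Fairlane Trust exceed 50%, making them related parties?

No

By spousal attribution (R3), Keanu Nakamura is treated as also owning Emil Cruz's interest in Halcyon Textiles S.p.A, giving 29% + 8% = 37%.
By spousal attribution (R3), Keanu Nakamura is treated as also owning Emil Cruz's interest in Clearview Capital LLC, giving 29% + 25% = 54%.
Chain via Halcyon Textiles S.p.A. → Ashford Mining NL (R2): 37% × 87% × 58% = 18.6702% of Fairlane Trust.
Chain via Clearview Capital LLC → Quarry Ventures LLC (R2): 54% × 49% × 13% = 3.4398% of Fairlane Trust.
Direct interest in Fairlane Trust: 7%.
Aggregating (R1): 18.6702% + 3.4398% + 7% = 29.11%.
29.11% does not exceed the 50% threshold, so Keanu is not a related party to Fairlane Trust.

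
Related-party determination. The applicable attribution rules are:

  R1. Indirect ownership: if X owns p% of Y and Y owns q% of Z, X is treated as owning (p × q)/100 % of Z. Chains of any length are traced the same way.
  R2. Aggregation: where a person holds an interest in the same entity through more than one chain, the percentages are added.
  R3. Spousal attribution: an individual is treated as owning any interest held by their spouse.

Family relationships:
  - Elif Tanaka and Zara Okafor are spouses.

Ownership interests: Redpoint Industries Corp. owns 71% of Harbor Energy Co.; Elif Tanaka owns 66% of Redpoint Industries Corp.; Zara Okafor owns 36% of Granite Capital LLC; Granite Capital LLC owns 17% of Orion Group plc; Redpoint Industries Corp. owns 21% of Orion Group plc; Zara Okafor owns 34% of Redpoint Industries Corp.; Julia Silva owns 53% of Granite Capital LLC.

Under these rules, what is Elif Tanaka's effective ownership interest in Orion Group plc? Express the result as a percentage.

By spousal attribution (R3), Elif Tanaka is treated as also owning Zara Okafor's interest in Redpoint Industries Corp, giving 66% + 34% = 100%.
By spousal attribution (R3), Elif Tanaka is treated as owning Zara Okafor's 36% interest in Granite Capital LLC.
Chain via Redpoint Industries Corp. (R1): 100% × 21% = 21% of Orion Group plc.
Chain via Granite Capital LLC (R1): 36% × 17% = 6.12% of Orion Group plc.
Aggregating (R2): 21% + 6.12% = 27.12%.

27.12%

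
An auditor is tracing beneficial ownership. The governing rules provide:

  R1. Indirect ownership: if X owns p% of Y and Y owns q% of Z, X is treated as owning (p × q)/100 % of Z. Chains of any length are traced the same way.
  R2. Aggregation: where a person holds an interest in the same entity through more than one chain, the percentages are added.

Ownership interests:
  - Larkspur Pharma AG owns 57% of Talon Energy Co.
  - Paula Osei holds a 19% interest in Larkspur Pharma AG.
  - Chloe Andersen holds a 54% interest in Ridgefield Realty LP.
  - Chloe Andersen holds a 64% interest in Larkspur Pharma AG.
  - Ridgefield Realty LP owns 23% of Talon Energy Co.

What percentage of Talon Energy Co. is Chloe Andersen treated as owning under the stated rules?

Chain via Ridgefield Realty LP (R1): 54% × 23% = 12.42% of Talon Energy Co.
Chain via Larkspur Pharma AG (R1): 64% × 57% = 36.48% of Talon Energy Co.
Aggregating (R2): 12.42% + 36.48% = 48.9%.

48.9%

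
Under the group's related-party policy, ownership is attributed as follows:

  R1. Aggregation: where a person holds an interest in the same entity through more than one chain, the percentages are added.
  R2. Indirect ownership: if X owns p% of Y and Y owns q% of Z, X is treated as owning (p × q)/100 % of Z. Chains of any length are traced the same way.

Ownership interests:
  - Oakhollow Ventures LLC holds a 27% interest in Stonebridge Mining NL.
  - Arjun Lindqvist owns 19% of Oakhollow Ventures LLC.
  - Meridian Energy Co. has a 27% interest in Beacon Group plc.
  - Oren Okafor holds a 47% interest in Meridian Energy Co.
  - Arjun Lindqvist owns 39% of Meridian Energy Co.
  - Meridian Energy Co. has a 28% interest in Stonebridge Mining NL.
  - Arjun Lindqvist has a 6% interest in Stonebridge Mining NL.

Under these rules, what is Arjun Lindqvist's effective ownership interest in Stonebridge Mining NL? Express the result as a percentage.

Chain via Meridian Energy Co. (R2): 39% × 28% = 10.92% of Stonebridge Mining NL.
Chain via Oakhollow Ventures LLC (R2): 19% × 27% = 5.13% of Stonebridge Mining NL.
Direct interest in Stonebridge Mining NL: 6%.
Aggregating (R1): 10.92% + 5.13% + 6% = 22.05%.

22.05%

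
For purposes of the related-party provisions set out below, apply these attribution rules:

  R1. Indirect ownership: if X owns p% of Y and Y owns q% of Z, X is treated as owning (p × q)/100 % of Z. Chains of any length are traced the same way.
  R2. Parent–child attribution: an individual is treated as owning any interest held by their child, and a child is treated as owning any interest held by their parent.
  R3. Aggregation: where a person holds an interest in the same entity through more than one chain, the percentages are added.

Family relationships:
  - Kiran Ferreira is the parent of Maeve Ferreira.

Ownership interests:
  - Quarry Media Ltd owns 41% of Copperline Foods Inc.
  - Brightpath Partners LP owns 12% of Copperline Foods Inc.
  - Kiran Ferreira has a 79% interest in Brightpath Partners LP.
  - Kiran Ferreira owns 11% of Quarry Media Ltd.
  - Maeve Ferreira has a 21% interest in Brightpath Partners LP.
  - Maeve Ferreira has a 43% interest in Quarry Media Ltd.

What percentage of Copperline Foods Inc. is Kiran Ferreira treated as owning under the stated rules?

34.14%

By parent–child attribution (R2), Kiran Ferreira is treated as also owning Maeve Ferreira's interest in Brightpath Partners LP, giving 79% + 21% = 100%.
By parent–child attribution (R2), Kiran Ferreira is treated as also owning Maeve Ferreira's interest in Quarry Media Ltd, giving 11% + 43% = 54%.
Chain via Brightpath Partners LP (R1): 100% × 12% = 12% of Copperline Foods Inc.
Chain via Quarry Media Ltd (R1): 54% × 41% = 22.14% of Copperline Foods Inc.
Aggregating (R3): 12% + 22.14% = 34.14%.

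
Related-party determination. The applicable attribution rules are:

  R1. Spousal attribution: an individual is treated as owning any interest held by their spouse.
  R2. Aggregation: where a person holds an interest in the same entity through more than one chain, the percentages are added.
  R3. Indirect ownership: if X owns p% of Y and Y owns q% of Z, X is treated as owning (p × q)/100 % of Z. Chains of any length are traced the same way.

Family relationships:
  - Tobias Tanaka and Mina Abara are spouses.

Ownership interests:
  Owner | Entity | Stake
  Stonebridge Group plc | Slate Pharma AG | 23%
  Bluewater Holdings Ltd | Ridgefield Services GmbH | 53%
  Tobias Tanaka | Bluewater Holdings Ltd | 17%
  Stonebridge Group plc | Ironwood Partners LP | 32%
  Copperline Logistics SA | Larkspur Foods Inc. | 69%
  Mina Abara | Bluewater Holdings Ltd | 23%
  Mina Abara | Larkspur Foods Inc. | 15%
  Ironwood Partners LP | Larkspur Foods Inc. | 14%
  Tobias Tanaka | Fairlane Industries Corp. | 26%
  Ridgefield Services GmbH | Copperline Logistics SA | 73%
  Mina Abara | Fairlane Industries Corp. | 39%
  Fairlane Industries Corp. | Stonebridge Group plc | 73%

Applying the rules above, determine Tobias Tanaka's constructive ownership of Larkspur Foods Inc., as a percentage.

27.8042%

By spousal attribution (R1), Tobias Tanaka is treated as also owning Mina Abara's interest in Bluewater Holdings Ltd, giving 17% + 23% = 40%.
By spousal attribution (R1), Tobias Tanaka is treated as also owning Mina Abara's interest in Fairlane Industries Corp, giving 26% + 39% = 65%.
By spousal attribution (R1), Tobias Tanaka is treated as owning Mina Abara's 15% interest in Larkspur Foods Inc.
Chain via Bluewater Holdings Ltd → Ridgefield Services GmbH → Copperline Logistics SA (R3): 40% × 53% × 73% × 69% = 10.67844% of Larkspur Foods Inc.
Chain via Fairlane Industries Corp. → Stonebridge Group plc → Ironwood Partners LP (R3): 65% × 73% × 32% × 14% = 2.12576% of Larkspur Foods Inc.
Direct interest in Larkspur Foods Inc: 15%.
Aggregating (R2): 10.67844% + 2.12576% + 15% = 27.8042%.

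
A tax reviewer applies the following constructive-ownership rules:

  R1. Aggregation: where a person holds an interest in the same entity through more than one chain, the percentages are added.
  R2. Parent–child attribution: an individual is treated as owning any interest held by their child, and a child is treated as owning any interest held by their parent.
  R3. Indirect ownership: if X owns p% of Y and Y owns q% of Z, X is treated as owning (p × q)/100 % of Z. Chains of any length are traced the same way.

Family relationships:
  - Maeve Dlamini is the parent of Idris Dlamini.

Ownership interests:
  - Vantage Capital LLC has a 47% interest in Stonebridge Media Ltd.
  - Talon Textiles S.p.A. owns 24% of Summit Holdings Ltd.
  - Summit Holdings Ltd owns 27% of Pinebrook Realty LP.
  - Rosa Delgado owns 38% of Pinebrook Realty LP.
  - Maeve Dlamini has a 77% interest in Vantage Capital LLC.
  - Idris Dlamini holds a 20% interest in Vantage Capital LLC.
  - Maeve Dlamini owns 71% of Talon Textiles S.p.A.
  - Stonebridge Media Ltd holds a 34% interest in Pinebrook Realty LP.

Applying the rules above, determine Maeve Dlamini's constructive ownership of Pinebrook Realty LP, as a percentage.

By parent–child attribution (R2), Maeve Dlamini is treated as also owning Idris Dlamini's interest in Vantage Capital LLC, giving 77% + 20% = 97%.
Chain via Vantage Capital LLC → Stonebridge Media Ltd (R3): 97% × 47% × 34% = 15.5006% of Pinebrook Realty LP.
Chain via Talon Textiles S.p.A. → Summit Holdings Ltd (R3): 71% × 24% × 27% = 4.6008% of Pinebrook Realty LP.
Aggregating (R1): 15.5006% + 4.6008% = 20.1014%.

20.1014%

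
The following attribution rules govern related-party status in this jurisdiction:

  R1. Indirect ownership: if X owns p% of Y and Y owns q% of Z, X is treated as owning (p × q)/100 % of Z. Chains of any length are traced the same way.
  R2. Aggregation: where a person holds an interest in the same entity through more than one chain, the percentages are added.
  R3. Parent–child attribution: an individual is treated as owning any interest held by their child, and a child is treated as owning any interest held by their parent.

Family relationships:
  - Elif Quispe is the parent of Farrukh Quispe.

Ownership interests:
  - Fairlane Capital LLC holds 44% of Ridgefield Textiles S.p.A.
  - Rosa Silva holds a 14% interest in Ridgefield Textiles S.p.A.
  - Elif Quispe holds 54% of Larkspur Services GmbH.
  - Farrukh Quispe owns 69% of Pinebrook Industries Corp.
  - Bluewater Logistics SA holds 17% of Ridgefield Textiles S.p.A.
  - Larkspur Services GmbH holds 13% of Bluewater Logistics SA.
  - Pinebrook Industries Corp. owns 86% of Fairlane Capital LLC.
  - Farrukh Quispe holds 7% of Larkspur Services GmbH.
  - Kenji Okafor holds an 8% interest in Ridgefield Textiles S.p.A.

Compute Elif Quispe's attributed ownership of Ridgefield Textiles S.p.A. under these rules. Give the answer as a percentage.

27.4577%

By parent–child attribution (R3), Elif Quispe is treated as also owning Farrukh Quispe's interest in Larkspur Services GmbH, giving 54% + 7% = 61%.
By parent–child attribution (R3), Elif Quispe is treated as owning Farrukh Quispe's 69% interest in Pinebrook Industries Corp.
Chain via Larkspur Services GmbH → Bluewater Logistics SA (R1): 61% × 13% × 17% = 1.3481% of Ridgefield Textiles S.p.A.
Chain via Pinebrook Industries Corp. → Fairlane Capital LLC (R1): 69% × 86% × 44% = 26.1096% of Ridgefield Textiles S.p.A.
Aggregating (R2): 1.3481% + 26.1096% = 27.4577%.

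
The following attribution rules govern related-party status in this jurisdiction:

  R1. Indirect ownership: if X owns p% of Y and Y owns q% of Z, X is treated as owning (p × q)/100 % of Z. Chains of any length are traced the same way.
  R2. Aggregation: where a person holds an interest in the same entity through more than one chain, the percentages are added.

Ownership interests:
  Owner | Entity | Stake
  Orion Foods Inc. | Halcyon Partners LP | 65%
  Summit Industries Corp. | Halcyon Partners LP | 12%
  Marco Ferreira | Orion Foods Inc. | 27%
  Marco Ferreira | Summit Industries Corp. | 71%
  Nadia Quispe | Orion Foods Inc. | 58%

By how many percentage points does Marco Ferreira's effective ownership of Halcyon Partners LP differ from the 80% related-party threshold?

53.93

Chain via Summit Industries Corp. (R1): 71% × 12% = 8.52% of Halcyon Partners LP.
Chain via Orion Foods Inc. (R1): 27% × 65% = 17.55% of Halcyon Partners LP.
Aggregating (R2): 8.52% + 17.55% = 26.07%.
26.07% falls short of the 80% threshold by 53.93 percentage points.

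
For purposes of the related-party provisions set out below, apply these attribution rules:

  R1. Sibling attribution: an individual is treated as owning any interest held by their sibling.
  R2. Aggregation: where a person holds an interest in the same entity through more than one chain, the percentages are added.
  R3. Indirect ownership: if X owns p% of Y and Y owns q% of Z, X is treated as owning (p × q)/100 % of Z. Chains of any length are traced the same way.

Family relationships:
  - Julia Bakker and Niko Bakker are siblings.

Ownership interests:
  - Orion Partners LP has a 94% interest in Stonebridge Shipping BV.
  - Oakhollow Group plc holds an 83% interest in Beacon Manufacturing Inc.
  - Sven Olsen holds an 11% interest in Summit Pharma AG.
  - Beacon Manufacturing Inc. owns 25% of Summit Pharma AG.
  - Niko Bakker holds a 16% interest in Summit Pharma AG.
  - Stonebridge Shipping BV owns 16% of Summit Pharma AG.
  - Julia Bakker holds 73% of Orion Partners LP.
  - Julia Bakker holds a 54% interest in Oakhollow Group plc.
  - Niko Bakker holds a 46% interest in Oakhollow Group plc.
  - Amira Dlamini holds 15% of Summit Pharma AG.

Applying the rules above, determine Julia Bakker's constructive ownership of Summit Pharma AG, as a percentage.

By sibling attribution (R1), Julia Bakker is treated as also owning Niko Bakker's interest in Oakhollow Group plc, giving 54% + 46% = 100%.
By sibling attribution (R1), Julia Bakker is treated as owning Niko Bakker's 16% interest in Summit Pharma AG.
Chain via Orion Partners LP → Stonebridge Shipping BV (R3): 73% × 94% × 16% = 10.9792% of Summit Pharma AG.
Chain via Oakhollow Group plc → Beacon Manufacturing Inc. (R3): 100% × 83% × 25% = 20.75% of Summit Pharma AG.
Direct interest in Summit Pharma AG: 16%.
Aggregating (R2): 10.9792% + 20.75% + 16% = 47.7292%.

47.7292%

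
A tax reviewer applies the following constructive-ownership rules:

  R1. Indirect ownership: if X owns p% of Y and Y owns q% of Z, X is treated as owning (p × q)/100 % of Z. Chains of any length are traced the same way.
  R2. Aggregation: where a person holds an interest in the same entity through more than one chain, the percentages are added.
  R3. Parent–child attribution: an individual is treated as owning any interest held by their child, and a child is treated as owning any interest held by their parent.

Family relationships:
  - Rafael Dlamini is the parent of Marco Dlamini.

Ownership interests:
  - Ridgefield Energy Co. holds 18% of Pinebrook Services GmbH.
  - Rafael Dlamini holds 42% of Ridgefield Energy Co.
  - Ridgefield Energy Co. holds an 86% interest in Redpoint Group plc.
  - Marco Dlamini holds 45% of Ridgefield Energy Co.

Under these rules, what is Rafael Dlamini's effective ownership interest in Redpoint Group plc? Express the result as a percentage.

74.82%

By parent–child attribution (R3), Rafael Dlamini is treated as also owning Marco Dlamini's interest in Ridgefield Energy Co, giving 42% + 45% = 87%.
Chain via Ridgefield Energy Co. (R1): 87% × 86% = 74.82% of Redpoint Group plc.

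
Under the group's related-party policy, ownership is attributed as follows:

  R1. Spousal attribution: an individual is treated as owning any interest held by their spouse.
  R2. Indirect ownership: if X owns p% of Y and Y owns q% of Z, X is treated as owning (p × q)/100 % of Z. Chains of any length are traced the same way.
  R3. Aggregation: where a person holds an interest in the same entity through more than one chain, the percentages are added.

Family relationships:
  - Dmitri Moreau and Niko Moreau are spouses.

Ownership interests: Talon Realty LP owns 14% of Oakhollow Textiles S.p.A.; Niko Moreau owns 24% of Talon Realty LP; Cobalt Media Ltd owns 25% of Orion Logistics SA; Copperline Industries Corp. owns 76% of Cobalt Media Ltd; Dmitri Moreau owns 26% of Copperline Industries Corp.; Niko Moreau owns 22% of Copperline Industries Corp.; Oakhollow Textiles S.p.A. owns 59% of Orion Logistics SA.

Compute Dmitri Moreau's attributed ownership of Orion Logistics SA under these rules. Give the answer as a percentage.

11.1024%

By spousal attribution (R1), Dmitri Moreau is treated as also owning Niko Moreau's interest in Copperline Industries Corp, giving 26% + 22% = 48%.
By spousal attribution (R1), Dmitri Moreau is treated as owning Niko Moreau's 24% interest in Talon Realty LP.
Chain via Copperline Industries Corp. → Cobalt Media Ltd (R2): 48% × 76% × 25% = 9.12% of Orion Logistics SA.
Chain via Talon Realty LP → Oakhollow Textiles S.p.A. (R2): 24% × 14% × 59% = 1.9824% of Orion Logistics SA.
Aggregating (R3): 9.12% + 1.9824% = 11.1024%.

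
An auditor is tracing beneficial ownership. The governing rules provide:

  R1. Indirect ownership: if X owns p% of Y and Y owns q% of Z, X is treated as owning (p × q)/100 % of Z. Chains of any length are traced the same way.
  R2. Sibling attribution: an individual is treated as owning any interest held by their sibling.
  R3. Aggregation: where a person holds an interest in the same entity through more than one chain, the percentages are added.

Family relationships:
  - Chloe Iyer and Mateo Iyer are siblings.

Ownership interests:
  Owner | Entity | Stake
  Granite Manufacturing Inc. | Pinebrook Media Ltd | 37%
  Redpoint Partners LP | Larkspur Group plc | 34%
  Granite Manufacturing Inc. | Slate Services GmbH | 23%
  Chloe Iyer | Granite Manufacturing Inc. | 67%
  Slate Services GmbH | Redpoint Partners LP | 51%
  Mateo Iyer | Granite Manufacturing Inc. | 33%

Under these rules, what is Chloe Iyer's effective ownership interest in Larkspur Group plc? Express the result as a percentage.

By sibling attribution (R2), Chloe Iyer is treated as also owning Mateo Iyer's interest in Granite Manufacturing Inc, giving 67% + 33% = 100%.
Chain via Granite Manufacturing Inc. → Slate Services GmbH → Redpoint Partners LP (R1): 100% × 23% × 51% × 34% = 3.9882% of Larkspur Group plc.

3.9882%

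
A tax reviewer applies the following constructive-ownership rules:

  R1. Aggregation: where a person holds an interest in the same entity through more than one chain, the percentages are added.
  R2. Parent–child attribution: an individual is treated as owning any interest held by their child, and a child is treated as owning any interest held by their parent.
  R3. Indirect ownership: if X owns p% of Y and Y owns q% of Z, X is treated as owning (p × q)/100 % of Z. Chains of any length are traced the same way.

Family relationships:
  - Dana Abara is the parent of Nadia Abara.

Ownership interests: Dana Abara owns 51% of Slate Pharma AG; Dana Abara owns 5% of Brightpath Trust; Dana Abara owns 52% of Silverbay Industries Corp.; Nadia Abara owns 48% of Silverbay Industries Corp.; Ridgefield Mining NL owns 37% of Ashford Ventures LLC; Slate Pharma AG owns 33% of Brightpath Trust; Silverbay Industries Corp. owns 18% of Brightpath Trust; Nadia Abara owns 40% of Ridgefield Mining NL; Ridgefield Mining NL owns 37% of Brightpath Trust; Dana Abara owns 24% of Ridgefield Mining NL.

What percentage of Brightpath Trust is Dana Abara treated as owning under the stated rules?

63.51%

By parent–child attribution (R2), Dana Abara is treated as also owning Nadia Abara's interest in Ridgefield Mining NL, giving 24% + 40% = 64%.
By parent–child attribution (R2), Dana Abara is treated as also owning Nadia Abara's interest in Silverbay Industries Corp, giving 52% + 48% = 100%.
Chain via Ridgefield Mining NL (R3): 64% × 37% = 23.68% of Brightpath Trust.
Chain via Silverbay Industries Corp. (R3): 100% × 18% = 18% of Brightpath Trust.
Chain via Slate Pharma AG (R3): 51% × 33% = 16.83% of Brightpath Trust.
Direct interest in Brightpath Trust: 5%.
Aggregating (R1): 23.68% + 18% + 16.83% + 5% = 63.51%.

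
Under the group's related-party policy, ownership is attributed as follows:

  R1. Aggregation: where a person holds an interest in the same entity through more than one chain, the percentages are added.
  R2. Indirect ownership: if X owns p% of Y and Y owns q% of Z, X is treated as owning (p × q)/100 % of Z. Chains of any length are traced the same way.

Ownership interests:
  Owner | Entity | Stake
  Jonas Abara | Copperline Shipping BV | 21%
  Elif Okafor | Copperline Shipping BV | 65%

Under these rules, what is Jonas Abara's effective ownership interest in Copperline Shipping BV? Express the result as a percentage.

Direct interest in Copperline Shipping BV: 21%.

21%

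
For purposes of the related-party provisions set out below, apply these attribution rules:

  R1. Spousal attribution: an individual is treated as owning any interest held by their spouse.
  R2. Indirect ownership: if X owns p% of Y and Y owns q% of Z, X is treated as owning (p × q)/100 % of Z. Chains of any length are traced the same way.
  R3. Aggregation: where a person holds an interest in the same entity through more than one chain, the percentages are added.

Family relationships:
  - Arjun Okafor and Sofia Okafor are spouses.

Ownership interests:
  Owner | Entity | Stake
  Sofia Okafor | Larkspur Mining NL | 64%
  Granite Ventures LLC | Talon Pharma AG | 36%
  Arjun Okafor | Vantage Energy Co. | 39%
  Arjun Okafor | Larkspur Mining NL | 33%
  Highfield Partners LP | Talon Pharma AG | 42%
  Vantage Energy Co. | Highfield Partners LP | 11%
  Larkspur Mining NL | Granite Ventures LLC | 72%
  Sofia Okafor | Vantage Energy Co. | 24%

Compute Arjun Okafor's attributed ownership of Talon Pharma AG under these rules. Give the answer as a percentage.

28.053%

By spousal attribution (R1), Arjun Okafor is treated as also owning Sofia Okafor's interest in Larkspur Mining NL, giving 33% + 64% = 97%.
By spousal attribution (R1), Arjun Okafor is treated as also owning Sofia Okafor's interest in Vantage Energy Co, giving 39% + 24% = 63%.
Chain via Larkspur Mining NL → Granite Ventures LLC (R2): 97% × 72% × 36% = 25.1424% of Talon Pharma AG.
Chain via Vantage Energy Co. → Highfield Partners LP (R2): 63% × 11% × 42% = 2.9106% of Talon Pharma AG.
Aggregating (R3): 25.1424% + 2.9106% = 28.053%.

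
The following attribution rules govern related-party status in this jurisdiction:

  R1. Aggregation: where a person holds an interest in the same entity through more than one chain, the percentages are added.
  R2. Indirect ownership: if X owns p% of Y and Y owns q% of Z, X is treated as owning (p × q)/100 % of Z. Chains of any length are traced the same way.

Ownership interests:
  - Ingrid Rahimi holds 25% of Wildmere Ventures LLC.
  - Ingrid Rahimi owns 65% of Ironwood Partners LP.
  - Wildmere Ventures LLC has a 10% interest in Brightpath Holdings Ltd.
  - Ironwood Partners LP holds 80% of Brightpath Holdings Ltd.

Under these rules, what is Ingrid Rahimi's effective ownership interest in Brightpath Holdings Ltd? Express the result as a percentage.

54.5%

Chain via Wildmere Ventures LLC (R2): 25% × 10% = 2.5% of Brightpath Holdings Ltd.
Chain via Ironwood Partners LP (R2): 65% × 80% = 52% of Brightpath Holdings Ltd.
Aggregating (R1): 2.5% + 52% = 54.5%.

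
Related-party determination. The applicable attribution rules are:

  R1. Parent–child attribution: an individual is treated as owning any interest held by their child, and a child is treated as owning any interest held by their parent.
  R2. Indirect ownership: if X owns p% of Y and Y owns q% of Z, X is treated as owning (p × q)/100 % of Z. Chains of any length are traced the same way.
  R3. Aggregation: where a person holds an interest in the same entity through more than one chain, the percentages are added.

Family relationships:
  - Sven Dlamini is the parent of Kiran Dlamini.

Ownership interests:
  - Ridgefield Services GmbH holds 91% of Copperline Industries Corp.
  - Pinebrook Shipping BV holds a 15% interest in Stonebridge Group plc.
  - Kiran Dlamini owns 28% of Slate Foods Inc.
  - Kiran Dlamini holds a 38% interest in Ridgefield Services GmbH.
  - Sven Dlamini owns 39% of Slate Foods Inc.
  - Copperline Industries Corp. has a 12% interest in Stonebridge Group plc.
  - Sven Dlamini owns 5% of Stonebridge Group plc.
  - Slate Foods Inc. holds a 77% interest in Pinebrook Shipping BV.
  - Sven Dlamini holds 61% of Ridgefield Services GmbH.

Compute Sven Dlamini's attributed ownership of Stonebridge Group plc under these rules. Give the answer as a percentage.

By parent–child attribution (R1), Sven Dlamini is treated as also owning Kiran Dlamini's interest in Ridgefield Services GmbH, giving 61% + 38% = 99%.
By parent–child attribution (R1), Sven Dlamini is treated as also owning Kiran Dlamini's interest in Slate Foods Inc, giving 39% + 28% = 67%.
Chain via Ridgefield Services GmbH → Copperline Industries Corp. (R2): 99% × 91% × 12% = 10.8108% of Stonebridge Group plc.
Chain via Slate Foods Inc. → Pinebrook Shipping BV (R2): 67% × 77% × 15% = 7.7385% of Stonebridge Group plc.
Direct interest in Stonebridge Group plc: 5%.
Aggregating (R3): 10.8108% + 7.7385% + 5% = 23.5493%.

23.5493%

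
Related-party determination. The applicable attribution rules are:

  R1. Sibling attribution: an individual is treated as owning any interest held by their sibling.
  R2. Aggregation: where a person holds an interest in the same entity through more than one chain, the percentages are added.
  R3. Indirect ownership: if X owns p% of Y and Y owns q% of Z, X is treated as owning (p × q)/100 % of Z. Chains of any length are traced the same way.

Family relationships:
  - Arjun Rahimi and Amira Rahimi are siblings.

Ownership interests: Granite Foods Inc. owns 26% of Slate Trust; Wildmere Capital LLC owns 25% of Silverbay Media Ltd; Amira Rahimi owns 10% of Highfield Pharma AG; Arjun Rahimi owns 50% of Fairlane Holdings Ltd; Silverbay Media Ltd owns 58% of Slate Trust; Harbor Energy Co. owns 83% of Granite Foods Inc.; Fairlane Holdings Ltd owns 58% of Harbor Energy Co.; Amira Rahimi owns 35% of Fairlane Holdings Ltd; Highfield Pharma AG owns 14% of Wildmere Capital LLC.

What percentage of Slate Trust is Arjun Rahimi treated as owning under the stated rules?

By sibling attribution (R1), Arjun Rahimi is treated as also owning Amira Rahimi's interest in Fairlane Holdings Ltd, giving 50% + 35% = 85%.
By sibling attribution (R1), Arjun Rahimi is treated as owning Amira Rahimi's 10% interest in Highfield Pharma AG.
Chain via Fairlane Holdings Ltd → Harbor Energy Co. → Granite Foods Inc. (R3): 85% × 58% × 83% × 26% = 10.63894% of Slate Trust.
Chain via Highfield Pharma AG → Wildmere Capital LLC → Silverbay Media Ltd (R3): 10% × 14% × 25% × 58% = 0.203% of Slate Trust.
Aggregating (R2): 10.63894% + 0.203% = 10.84194%.

10.84194%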